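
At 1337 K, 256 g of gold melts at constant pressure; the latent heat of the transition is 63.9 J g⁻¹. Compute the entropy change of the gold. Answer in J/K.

ΔS = 12.2 J/K

Heat absorbed by the substance: Q = mL = 256 × 63.9 = 16358.4 J.
At constant T, ΔS = Q_rev/T = 16358.4 / 1337 = 12.2 J/K.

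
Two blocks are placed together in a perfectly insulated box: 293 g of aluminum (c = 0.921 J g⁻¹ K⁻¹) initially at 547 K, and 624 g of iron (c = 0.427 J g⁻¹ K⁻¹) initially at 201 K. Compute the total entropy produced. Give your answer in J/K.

Energy balance: T_f = (m₁c₁T₁ + m₂c₂T₂)/(m₁c₁ + m₂c₂) = 375.1 K.
ΔS₁ = m₁c₁ ln(T_f/T₁) = 269.853 × ln(375.1/547) = -101.8 J/K.
ΔS₂ = m₂c₂ ln(T_f/T₂) = 266.448 × ln(375.1/201) = 166.2 J/K.
ΔS_total = -101.8 + 166.2 = 64.4 J/K.

ΔS_total = 64.4 J/K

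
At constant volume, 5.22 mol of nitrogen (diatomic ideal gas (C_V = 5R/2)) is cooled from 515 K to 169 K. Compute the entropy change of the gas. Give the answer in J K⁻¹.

At constant volume, ΔS = nC_V ln(T₂/T₁) with C_V = 5R/2 = 20.79 J mol⁻¹ K⁻¹.
ΔS = 5.22 × 20.79 × ln(169/515) = -121 J/K.

ΔS = -121 J/K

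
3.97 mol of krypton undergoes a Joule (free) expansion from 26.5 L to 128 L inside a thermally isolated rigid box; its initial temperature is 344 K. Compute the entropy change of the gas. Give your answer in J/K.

ΔS_gas = 52 J/K

No heat is exchanged and no work is done, so the ideal-gas temperature stays constant.
Entropy is a state function; using a reversible isothermal path, ΔS_gas = nR ln(V₂/V₁) = 3.97 × 8.314 × ln(128/26.5) = 52 J/K.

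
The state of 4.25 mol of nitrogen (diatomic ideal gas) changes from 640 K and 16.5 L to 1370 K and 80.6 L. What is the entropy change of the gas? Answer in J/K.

Entropy is a state function: ΔS = nC_V ln(T₂/T₁) + nR ln(V₂/V₁), with C_V = 5R/2 = 20.79 J mol⁻¹ K⁻¹ for a diatomic ideal gas.
ΔS = 4.25 × [20.79 × ln(1370/640) + 8.314 × ln(80.6/16.5)] = 123 J/K.

ΔS = 123 J/K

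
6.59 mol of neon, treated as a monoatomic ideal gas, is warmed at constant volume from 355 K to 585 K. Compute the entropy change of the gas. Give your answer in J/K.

ΔS = 41.1 J/K

At constant volume, ΔS = nC_V ln(T₂/T₁) with C_V = 3R/2 = 12.47 J mol⁻¹ K⁻¹.
ΔS = 6.59 × 12.47 × ln(585/355) = 41.1 J/K.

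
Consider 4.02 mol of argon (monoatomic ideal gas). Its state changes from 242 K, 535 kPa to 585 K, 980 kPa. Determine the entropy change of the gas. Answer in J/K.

ΔS = 53.5 J/K

ΔS = nC_p ln(T₂/T₁) − nR ln(P₂/P₁), with C_p = 5R/2 = 20.79 J mol⁻¹ K⁻¹ for a monoatomic ideal gas.
ΔS = 4.02 × [20.79 × ln(585/242) − 8.314 × ln(980/535)] = 53.5 J/K.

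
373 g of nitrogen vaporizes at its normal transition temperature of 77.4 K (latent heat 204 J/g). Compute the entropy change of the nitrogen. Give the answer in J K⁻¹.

ΔS = 983 J/K

Heat absorbed by the substance: Q = mL = 373 × 204 = 76092 J.
At constant T, ΔS = Q_rev/T = 76092 / 77.4 = 983 J/K.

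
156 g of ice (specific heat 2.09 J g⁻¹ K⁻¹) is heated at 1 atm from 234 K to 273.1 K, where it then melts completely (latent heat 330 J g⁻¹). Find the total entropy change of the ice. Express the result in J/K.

Warming step: ΔS₁ = m c ln(T_tr/T_i) = 156 × 2.09 × ln(273.1/234) = 50.38 J/K.
Phase change: ΔS₂ = +mL/T_tr = 156 × 330 / 273.1 = 188.5 J/K.
ΔS_total = (50.38) + (188.5) = 239 J/K.

ΔS = 239 J/K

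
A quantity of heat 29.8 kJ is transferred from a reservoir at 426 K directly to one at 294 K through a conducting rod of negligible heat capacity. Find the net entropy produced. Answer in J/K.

ΔS_hot = −Q/T_H = −29800/426 = -69.953 J/K and ΔS_cold = +Q/T_C = 29800/294 = 101.36 J/K.
ΔS_total = -69.953 + 101.36 = 31.4 J/K, positive as the second law requires.

ΔS_total = 31.4 J/K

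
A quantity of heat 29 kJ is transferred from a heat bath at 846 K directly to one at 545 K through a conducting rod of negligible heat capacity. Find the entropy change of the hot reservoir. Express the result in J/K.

ΔS_hot = -34.3 J/K

The hot reservoir loses heat Q, so ΔS_hot = −Q/T_H = −29000/846 = -34.3 J/K.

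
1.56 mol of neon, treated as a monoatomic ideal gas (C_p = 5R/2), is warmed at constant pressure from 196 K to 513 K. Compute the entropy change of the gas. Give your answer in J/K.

At constant pressure, ΔS = nC_p ln(T₂/T₁) with C_p = 5R/2 = 20.79 J mol⁻¹ K⁻¹.
ΔS = 1.56 × 20.79 × ln(513/196) = 31.2 J/K.

ΔS = 31.2 J/K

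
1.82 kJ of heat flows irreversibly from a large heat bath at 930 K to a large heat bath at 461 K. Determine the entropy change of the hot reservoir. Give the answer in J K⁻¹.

ΔS_hot = -1.96 J/K

The hot reservoir loses heat Q, so ΔS_hot = −Q/T_H = −1820/930 = -1.96 J/K.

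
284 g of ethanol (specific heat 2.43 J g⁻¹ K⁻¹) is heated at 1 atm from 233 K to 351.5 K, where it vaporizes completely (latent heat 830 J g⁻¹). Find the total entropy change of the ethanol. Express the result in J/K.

ΔS = 954 J/K

Warming step: ΔS₁ = m c ln(T_tr/T_i) = 284 × 2.43 × ln(351.5/233) = 283.8 J/K.
Phase change: ΔS₂ = +mL/T_tr = 284 × 830 / 351.5 = 670.6 J/K.
ΔS_total = (283.8) + (670.6) = 954 J/K.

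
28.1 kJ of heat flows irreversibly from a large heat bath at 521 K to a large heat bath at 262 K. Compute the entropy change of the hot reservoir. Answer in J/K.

ΔS_hot = -53.9 J/K

The hot reservoir loses heat Q, so ΔS_hot = −Q/T_H = −28100/521 = -53.9 J/K.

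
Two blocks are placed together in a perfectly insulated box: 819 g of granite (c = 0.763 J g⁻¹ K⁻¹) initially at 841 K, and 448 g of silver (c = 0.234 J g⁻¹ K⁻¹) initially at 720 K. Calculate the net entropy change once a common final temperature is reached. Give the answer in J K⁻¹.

Energy balance: T_f = (m₁c₁T₁ + m₂c₂T₂)/(m₁c₁ + m₂c₂) = 823.62 K.
ΔS₁ = m₁c₁ ln(T_f/T₁) = 624.897 × ln(823.62/841) = -13.051 J/K.
ΔS₂ = m₂c₂ ln(T_f/T₂) = 104.832 × ln(823.62/720) = 14.095 J/K.
ΔS_total = -13.051 + 14.095 = 1.04 J/K.

ΔS_total = 1.04 J/K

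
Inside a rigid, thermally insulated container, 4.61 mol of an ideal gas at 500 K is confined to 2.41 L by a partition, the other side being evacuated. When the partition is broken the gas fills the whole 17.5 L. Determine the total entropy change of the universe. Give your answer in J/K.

For an ideal gas in free expansion Q = 0 and W = 0, so T is unchanged.
Entropy is a state function; using a reversible isothermal path, ΔS_gas = nR ln(V₂/V₁) = 4.61 × 8.314 × ln(17.5/2.41) = 76 J/K.
The insulated surroundings exchange no heat, so ΔS_surr = 0 and ΔS_universe = ΔS_gas.

ΔS_universe = 76 J/K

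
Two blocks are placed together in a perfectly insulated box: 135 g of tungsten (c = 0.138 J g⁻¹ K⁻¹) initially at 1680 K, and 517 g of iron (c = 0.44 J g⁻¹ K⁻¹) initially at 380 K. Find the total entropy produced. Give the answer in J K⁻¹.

Energy balance: T_f = (m₁c₁T₁ + m₂c₂T₂)/(m₁c₁ + m₂c₂) = 478.41 K.
ΔS₁ = m₁c₁ ln(T_f/T₁) = 18.63 × ln(478.41/1680) = -23.4 J/K.
ΔS₂ = m₂c₂ ln(T_f/T₂) = 227.48 × ln(478.41/380) = 52.39 J/K.
ΔS_total = -23.4 + 52.39 = 29 J/K.

ΔS_total = 29 J/K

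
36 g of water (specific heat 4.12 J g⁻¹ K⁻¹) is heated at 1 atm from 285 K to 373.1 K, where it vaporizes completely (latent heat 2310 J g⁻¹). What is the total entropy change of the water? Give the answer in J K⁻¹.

ΔS = 263 J/K

Warming step: ΔS₁ = m c ln(T_tr/T_i) = 36 × 4.12 × ln(373.1/285) = 39.95 J/K.
Phase change: ΔS₂ = +mL/T_tr = 36 × 2310 / 373.1 = 222.9 J/K.
ΔS_total = (39.95) + (222.9) = 263 J/K.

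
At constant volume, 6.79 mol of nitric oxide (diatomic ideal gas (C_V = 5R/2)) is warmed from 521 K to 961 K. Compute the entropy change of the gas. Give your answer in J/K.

At constant volume, ΔS = nC_V ln(T₂/T₁) with C_V = 5R/2 = 20.79 J mol⁻¹ K⁻¹.
ΔS = 6.79 × 20.79 × ln(961/521) = 86.4 J/K.

ΔS = 86.4 J/K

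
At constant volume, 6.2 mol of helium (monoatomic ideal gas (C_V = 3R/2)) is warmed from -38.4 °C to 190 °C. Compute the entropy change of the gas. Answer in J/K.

ΔS = 52.5 J/K

In kelvin: T₁ = 234.75 K, T₂ = 463.15 K. At constant volume, ΔS = nC_V ln(T₂/T₁) with C_V = 3R/2 = 12.47 J mol⁻¹ K⁻¹.
ΔS = 6.2 × 12.47 × ln(463.15/234.75) = 52.5 J/K.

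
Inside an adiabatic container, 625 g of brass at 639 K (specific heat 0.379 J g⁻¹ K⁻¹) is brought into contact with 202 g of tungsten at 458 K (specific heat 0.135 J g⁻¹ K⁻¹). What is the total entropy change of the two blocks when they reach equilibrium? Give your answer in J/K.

ΔS_total = 1.24 J/K

Energy balance: T_f = (m₁c₁T₁ + m₂c₂T₂)/(m₁c₁ + m₂c₂) = 620.31 K.
ΔS₁ = m₁c₁ ln(T_f/T₁) = 236.875 × ln(620.31/639) = -7.03 J/K.
ΔS₂ = m₂c₂ ln(T_f/T₂) = 27.27 × ln(620.31/458) = 8.273 J/K.
ΔS_total = -7.03 + 8.273 = 1.24 J/K.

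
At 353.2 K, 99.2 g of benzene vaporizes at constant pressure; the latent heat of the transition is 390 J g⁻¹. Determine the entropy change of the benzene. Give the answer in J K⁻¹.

ΔS = 110 J/K

Heat absorbed by the substance: Q = mL = 99.2 × 390 = 38688 J.
At constant T, ΔS = Q_rev/T = 38688 / 353.2 = 110 J/K.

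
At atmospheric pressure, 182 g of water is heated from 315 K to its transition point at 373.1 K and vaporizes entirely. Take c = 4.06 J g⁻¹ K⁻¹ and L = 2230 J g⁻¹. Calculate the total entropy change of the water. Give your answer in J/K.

Warming step: ΔS₁ = m c ln(T_tr/T_i) = 182 × 4.06 × ln(373.1/315) = 125.1 J/K.
Phase change: ΔS₂ = +mL/T_tr = 182 × 2230 / 373.1 = 1088 J/K.
ΔS_total = (125.1) + (1088) = 1210 J/K.

ΔS = 1210 J/K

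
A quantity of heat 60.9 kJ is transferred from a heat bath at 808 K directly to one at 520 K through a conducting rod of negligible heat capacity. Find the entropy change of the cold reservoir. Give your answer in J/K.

The cold reservoir gains heat Q, so ΔS_cold = +Q/T_C = 60900/520 = 117 J/K.

ΔS_cold = 117 J/K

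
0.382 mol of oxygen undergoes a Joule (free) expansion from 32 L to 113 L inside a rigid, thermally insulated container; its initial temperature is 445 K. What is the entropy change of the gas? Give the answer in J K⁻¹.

ΔS_gas = 4.01 J/K

For an ideal gas in free expansion Q = 0 and W = 0, so T is unchanged.
Entropy is a state function; using a reversible isothermal path, ΔS_gas = nR ln(V₂/V₁) = 0.382 × 8.314 × ln(113/32) = 4.01 J/K.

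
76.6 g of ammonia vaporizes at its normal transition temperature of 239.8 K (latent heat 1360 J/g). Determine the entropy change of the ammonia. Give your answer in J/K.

ΔS = 434 J/K

Heat absorbed by the substance: Q = mL = 76.6 × 1360 = 104176 J.
At constant T, ΔS = Q_rev/T = 104176 / 239.8 = 434 J/K.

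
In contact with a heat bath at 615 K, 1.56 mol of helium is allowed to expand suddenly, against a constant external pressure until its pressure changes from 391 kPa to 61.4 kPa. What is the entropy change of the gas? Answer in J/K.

ΔS_gas = 24 J/K

Entropy is a state function, so ΔS_gas depends only on the end states.
For an isothermal ideal gas ΔS_gas = nR ln(P₁/P₂) = 1.56 × 8.314 × ln(391/61.4) = 24 J/K.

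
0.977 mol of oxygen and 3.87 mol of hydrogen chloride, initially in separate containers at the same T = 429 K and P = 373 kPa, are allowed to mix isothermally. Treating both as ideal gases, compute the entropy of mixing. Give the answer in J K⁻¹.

Mole fractions: x_A = 0.977/4.85 = 0.202, x_B = 0.798.
ΔS_mix = −R(n_A ln x_A + n_B ln x_B) = −8.314 × (0.977 ln 0.202 + 3.87 ln 0.798) = 20.3 J/K.

ΔS_mix = 20.3 J/K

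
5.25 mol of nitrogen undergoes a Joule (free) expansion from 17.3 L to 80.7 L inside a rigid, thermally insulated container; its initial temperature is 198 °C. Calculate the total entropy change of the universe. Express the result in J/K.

ΔS_universe = 67.2 J/K

No heat is exchanged and no work is done, so the ideal-gas temperature stays constant.
Entropy is a state function; using a reversible isothermal path, ΔS_gas = nR ln(V₂/V₁) = 5.25 × 8.314 × ln(80.7/17.3) = 67.2 J/K.
The insulated surroundings exchange no heat, so ΔS_surr = 0 and ΔS_universe = ΔS_gas.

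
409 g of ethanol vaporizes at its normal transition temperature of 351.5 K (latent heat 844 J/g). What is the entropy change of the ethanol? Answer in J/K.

ΔS = 982 J/K

Heat absorbed by the substance: Q = mL = 409 × 844 = 345196 J.
At constant T, ΔS = Q_rev/T = 345196 / 351.5 = 982 J/K.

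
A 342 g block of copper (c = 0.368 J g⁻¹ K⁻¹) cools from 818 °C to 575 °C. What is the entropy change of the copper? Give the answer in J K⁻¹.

ΔS = -31.7 J/K

In kelvin: T₁ = 1091.15 K, T₂ = 848.15 K. ΔS = ∫dQ_rev/T = m c ln(T₂/T₁) = 342 × 0.368 × ln(848.15/1091.15) = -31.7 J/K.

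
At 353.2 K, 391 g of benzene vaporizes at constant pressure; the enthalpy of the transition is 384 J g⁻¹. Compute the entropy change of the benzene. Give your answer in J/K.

Heat absorbed by the substance: Q = mL = 391 × 384 = 150144 J.
At constant T, ΔS = Q_rev/T = 150144 / 353.2 = 425 J/K.

ΔS = 425 J/K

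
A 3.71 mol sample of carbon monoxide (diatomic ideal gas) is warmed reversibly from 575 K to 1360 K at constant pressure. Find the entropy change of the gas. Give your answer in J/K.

ΔS = 92.9 J/K

At constant pressure, ΔS = nC_p ln(T₂/T₁) with C_p = 7R/2 = 29.1 J mol⁻¹ K⁻¹.
ΔS = 3.71 × 29.1 × ln(1360/575) = 92.9 J/K.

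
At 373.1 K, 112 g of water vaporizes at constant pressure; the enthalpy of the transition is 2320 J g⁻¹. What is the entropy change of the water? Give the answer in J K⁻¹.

Heat absorbed by the substance: Q = mL = 112 × 2320 = 259840 J.
At constant T, ΔS = Q_rev/T = 259840 / 373.1 = 696 J/K.

ΔS = 696 J/K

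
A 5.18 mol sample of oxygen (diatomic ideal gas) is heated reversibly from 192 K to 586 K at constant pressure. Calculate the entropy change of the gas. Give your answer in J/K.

ΔS = 168 J/K

At constant pressure, ΔS = nC_p ln(T₂/T₁) with C_p = 7R/2 = 29.1 J mol⁻¹ K⁻¹.
ΔS = 5.18 × 29.1 × ln(586/192) = 168 J/K.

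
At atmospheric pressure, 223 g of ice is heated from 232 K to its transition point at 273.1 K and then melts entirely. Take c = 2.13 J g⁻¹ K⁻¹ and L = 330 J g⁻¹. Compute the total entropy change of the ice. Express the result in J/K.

ΔS = 347 J/K

Warming step: ΔS₁ = m c ln(T_tr/T_i) = 223 × 2.13 × ln(273.1/232) = 77.47 J/K.
Phase change: ΔS₂ = +mL/T_tr = 223 × 330 / 273.1 = 269.5 J/K.
ΔS_total = (77.47) + (269.5) = 347 J/K.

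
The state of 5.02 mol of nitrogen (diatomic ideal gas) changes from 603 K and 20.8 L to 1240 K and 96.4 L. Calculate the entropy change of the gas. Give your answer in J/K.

ΔS = 139 J/K

Entropy is a state function: ΔS = nC_V ln(T₂/T₁) + nR ln(V₂/V₁), with C_V = 5R/2 = 20.79 J mol⁻¹ K⁻¹ for a diatomic ideal gas.
ΔS = 5.02 × [20.79 × ln(1240/603) + 8.314 × ln(96.4/20.8)] = 139 J/K.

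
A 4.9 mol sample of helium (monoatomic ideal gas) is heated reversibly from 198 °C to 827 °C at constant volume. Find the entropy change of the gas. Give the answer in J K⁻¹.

In kelvin: T₁ = 471.15 K, T₂ = 1100.15 K. At constant volume, ΔS = nC_V ln(T₂/T₁) with C_V = 3R/2 = 12.47 J mol⁻¹ K⁻¹.
ΔS = 4.9 × 12.47 × ln(1100.15/471.15) = 51.8 J/K.

ΔS = 51.8 J/K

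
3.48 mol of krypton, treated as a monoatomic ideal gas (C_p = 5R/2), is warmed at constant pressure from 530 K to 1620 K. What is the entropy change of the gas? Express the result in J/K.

ΔS = 80.8 J/K

At constant pressure, ΔS = nC_p ln(T₂/T₁) with C_p = 5R/2 = 20.79 J mol⁻¹ K⁻¹.
ΔS = 3.48 × 20.79 × ln(1620/530) = 80.8 J/K.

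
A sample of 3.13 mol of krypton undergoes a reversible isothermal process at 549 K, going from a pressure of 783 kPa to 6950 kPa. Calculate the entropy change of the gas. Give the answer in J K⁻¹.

ΔS_gas = -56.8 J/K

For an isothermal ideal gas ΔS_gas = nR ln(P₁/P₂) = 3.13 × 8.314 × ln(783/6950) = -56.8 J/K.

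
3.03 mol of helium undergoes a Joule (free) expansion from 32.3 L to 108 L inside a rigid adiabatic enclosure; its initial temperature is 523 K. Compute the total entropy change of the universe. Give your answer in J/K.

ΔS_universe = 30.4 J/K

No heat is exchanged and no work is done, so the ideal-gas temperature stays constant.
Entropy is a state function; using a reversible isothermal path, ΔS_gas = nR ln(V₂/V₁) = 3.03 × 8.314 × ln(108/32.3) = 30.4 J/K.
The insulated surroundings exchange no heat, so ΔS_surr = 0 and ΔS_universe = ΔS_gas.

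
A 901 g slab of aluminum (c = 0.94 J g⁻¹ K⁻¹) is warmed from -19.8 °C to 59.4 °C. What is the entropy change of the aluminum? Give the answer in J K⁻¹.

In kelvin: T₁ = 253.35 K, T₂ = 332.55 K. ΔS = ∫dQ_rev/T = m c ln(T₂/T₁) = 901 × 0.94 × ln(332.55/253.35) = 230 J/K.

ΔS = 230 J/K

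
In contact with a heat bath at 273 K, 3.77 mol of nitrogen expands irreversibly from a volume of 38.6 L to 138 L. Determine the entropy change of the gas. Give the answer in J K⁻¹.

Entropy is a state function, so ΔS_gas depends only on the end states.
For an isothermal ideal gas ΔS_gas = nR ln(V₂/V₁) = 3.77 × 8.314 × ln(138/38.6) = 39.9 J/K.

ΔS_gas = 39.9 J/K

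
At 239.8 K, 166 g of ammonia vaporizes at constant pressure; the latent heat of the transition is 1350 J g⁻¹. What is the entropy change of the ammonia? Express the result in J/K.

ΔS = 935 J/K

Heat absorbed by the substance: Q = mL = 166 × 1350 = 224100 J.
At constant T, ΔS = Q_rev/T = 224100 / 239.8 = 935 J/K.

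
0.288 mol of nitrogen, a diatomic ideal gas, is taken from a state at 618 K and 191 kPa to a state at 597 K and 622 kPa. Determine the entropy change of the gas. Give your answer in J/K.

ΔS = -3.12 J/K

ΔS = nC_p ln(T₂/T₁) − nR ln(P₂/P₁), with C_p = 7R/2 = 29.1 J mol⁻¹ K⁻¹ for a diatomic ideal gas.
ΔS = 0.288 × [29.1 × ln(597/618) − 8.314 × ln(622/191)] = -3.12 J/K.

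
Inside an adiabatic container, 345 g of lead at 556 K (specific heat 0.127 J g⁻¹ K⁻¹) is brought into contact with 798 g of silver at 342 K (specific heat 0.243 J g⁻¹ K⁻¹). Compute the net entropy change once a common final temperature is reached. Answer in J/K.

Energy balance: T_f = (m₁c₁T₁ + m₂c₂T₂)/(m₁c₁ + m₂c₂) = 381.44 K.
ΔS₁ = m₁c₁ ln(T_f/T₁) = 43.815 × ln(381.44/556) = -16.51 J/K.
ΔS₂ = m₂c₂ ln(T_f/T₂) = 193.914 × ln(381.44/342) = 21.17 J/K.
ΔS_total = -16.51 + 21.17 = 4.66 J/K.

ΔS_total = 4.66 J/K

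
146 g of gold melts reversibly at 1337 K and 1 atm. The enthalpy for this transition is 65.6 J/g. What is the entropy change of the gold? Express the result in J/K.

ΔS = 7.16 J/K

Heat absorbed by the substance: Q = mL = 146 × 65.6 = 9577.6 J.
At constant T, ΔS = Q_rev/T = 9577.6 / 1337 = 7.16 J/K.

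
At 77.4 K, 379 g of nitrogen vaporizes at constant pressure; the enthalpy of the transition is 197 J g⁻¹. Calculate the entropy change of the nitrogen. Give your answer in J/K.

Heat absorbed by the substance: Q = mL = 379 × 197 = 74663 J.
At constant T, ΔS = Q_rev/T = 74663 / 77.4 = 965 J/K.

ΔS = 965 J/K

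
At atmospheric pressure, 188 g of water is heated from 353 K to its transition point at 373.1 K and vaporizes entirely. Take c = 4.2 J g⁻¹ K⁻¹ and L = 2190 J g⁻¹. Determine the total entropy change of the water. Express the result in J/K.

Warming step: ΔS₁ = m c ln(T_tr/T_i) = 188 × 4.2 × ln(373.1/353) = 43.73 J/K.
Phase change: ΔS₂ = +mL/T_tr = 188 × 2190 / 373.1 = 1104 J/K.
ΔS_total = (43.73) + (1104) = 1150 J/K.

ΔS = 1150 J/K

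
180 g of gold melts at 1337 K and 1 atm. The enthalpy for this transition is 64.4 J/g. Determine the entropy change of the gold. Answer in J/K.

ΔS = 8.67 J/K

Heat absorbed by the substance: Q = mL = 180 × 64.4 = 11592 J.
At constant T, ΔS = Q_rev/T = 11592 / 1337 = 8.67 J/K.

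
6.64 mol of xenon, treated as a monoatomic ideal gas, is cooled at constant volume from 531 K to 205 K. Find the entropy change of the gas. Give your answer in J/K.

ΔS = -78.8 J/K

At constant volume, ΔS = nC_V ln(T₂/T₁) with C_V = 3R/2 = 12.47 J mol⁻¹ K⁻¹.
ΔS = 6.64 × 12.47 × ln(205/531) = -78.8 J/K.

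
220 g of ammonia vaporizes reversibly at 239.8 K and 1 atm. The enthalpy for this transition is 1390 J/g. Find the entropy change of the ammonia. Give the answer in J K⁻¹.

Heat absorbed by the substance: Q = mL = 220 × 1390 = 305800 J.
At constant T, ΔS = Q_rev/T = 305800 / 239.8 = 1280 J/K.

ΔS = 1280 J/K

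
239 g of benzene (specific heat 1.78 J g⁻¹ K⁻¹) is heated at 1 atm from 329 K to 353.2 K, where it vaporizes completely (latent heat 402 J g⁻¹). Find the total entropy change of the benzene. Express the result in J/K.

Warming step: ΔS₁ = m c ln(T_tr/T_i) = 239 × 1.78 × ln(353.2/329) = 30.19 J/K.
Phase change: ΔS₂ = +mL/T_tr = 239 × 402 / 353.2 = 272 J/K.
ΔS_total = (30.19) + (272) = 302 J/K.

ΔS = 302 J/K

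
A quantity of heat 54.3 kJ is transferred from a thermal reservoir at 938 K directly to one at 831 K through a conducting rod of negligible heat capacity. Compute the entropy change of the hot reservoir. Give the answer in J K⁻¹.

The hot reservoir loses heat Q, so ΔS_hot = −Q/T_H = −54300/938 = -57.9 J/K.

ΔS_hot = -57.9 J/K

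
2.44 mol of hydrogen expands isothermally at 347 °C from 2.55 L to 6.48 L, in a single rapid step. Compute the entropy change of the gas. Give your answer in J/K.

Entropy is a state function, so ΔS_gas depends only on the end states.
For an isothermal ideal gas ΔS_gas = nR ln(V₂/V₁) = 2.44 × 8.314 × ln(6.48/2.55) = 18.9 J/K.

ΔS_gas = 18.9 J/K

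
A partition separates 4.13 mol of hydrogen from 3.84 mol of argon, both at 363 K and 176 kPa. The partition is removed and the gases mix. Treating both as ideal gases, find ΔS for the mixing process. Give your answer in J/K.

ΔS_mix = 45.9 J/K

Mole fractions: x_A = 4.13/7.97 = 0.518, x_B = 0.482.
ΔS_mix = −R(n_A ln x_A + n_B ln x_B) = −8.314 × (4.13 ln 0.518 + 3.84 ln 0.482) = 45.9 J/K.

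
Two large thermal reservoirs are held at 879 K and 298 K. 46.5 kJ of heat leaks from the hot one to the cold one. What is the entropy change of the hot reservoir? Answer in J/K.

ΔS_hot = -52.9 J/K

The hot reservoir loses heat Q, so ΔS_hot = −Q/T_H = −46500/879 = -52.9 J/K.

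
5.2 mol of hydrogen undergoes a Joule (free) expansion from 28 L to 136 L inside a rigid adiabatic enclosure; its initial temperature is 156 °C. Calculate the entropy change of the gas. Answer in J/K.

For an ideal gas in free expansion Q = 0 and W = 0, so T is unchanged.
Entropy is a state function; using a reversible isothermal path, ΔS_gas = nR ln(V₂/V₁) = 5.2 × 8.314 × ln(136/28) = 68.3 J/K.

ΔS_gas = 68.3 J/K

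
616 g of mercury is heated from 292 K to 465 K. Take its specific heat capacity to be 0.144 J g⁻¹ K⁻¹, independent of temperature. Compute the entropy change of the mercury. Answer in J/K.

ΔS = 41.3 J/K

ΔS = ∫dQ_rev/T = m c ln(T₂/T₁) = 616 × 0.144 × ln(465/292) = 41.3 J/K.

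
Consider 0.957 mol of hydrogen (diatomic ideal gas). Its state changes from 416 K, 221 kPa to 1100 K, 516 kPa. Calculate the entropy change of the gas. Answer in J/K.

ΔS = nC_p ln(T₂/T₁) − nR ln(P₂/P₁), with C_p = 7R/2 = 29.1 J mol⁻¹ K⁻¹ for a diatomic ideal gas.
ΔS = 0.957 × [29.1 × ln(1100/416) − 8.314 × ln(516/221)] = 20.3 J/K.

ΔS = 20.3 J/K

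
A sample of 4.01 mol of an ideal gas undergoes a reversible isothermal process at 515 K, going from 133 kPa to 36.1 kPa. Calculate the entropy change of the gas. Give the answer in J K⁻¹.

ΔS_gas = 43.5 J/K

For an isothermal ideal gas ΔS_gas = nR ln(P₁/P₂) = 4.01 × 8.314 × ln(133/36.1) = 43.5 J/K.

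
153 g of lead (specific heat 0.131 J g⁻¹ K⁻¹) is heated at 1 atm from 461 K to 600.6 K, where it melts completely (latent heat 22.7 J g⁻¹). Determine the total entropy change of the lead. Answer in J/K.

ΔS = 11.1 J/K

Warming step: ΔS₁ = m c ln(T_tr/T_i) = 153 × 0.131 × ln(600.6/461) = 5.302 J/K.
Phase change: ΔS₂ = +mL/T_tr = 153 × 22.7 / 600.6 = 5.783 J/K.
ΔS_total = (5.302) + (5.783) = 11.1 J/K.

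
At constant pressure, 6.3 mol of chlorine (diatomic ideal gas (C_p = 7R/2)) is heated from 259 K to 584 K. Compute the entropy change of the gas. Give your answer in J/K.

At constant pressure, ΔS = nC_p ln(T₂/T₁) with C_p = 7R/2 = 29.1 J mol⁻¹ K⁻¹.
ΔS = 6.3 × 29.1 × ln(584/259) = 149 J/K.

ΔS = 149 J/K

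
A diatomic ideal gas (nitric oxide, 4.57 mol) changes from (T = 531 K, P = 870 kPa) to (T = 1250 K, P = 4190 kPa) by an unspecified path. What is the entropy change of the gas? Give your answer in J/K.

ΔS = 54.1 J/K

ΔS = nC_p ln(T₂/T₁) − nR ln(P₂/P₁), with C_p = 7R/2 = 29.1 J mol⁻¹ K⁻¹ for a diatomic ideal gas.
ΔS = 4.57 × [29.1 × ln(1250/531) − 8.314 × ln(4190/870)] = 54.1 J/K.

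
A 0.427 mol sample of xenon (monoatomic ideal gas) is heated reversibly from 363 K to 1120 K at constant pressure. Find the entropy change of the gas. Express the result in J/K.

ΔS = 10 J/K

At constant pressure, ΔS = nC_p ln(T₂/T₁) with C_p = 5R/2 = 20.79 J mol⁻¹ K⁻¹.
ΔS = 0.427 × 20.79 × ln(1120/363) = 10 J/K.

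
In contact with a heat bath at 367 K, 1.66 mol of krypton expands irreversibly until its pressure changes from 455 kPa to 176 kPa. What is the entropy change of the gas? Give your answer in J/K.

Entropy is a state function, so ΔS_gas depends only on the end states.
For an isothermal ideal gas ΔS_gas = nR ln(P₁/P₂) = 1.66 × 8.314 × ln(455/176) = 13.1 J/K.

ΔS_gas = 13.1 J/K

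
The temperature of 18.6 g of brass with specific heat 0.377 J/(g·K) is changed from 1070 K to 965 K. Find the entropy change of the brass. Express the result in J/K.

ΔS = ∫dQ_rev/T = m c ln(T₂/T₁) = 18.6 × 0.377 × ln(965/1070) = -0.724 J/K.

ΔS = -0.724 J/K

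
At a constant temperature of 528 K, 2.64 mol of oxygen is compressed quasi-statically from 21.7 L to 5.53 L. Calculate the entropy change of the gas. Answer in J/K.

For an isothermal ideal gas ΔS_gas = nR ln(V₂/V₁) = 2.64 × 8.314 × ln(5.53/21.7) = -30 J/K.

ΔS_gas = -30 J/K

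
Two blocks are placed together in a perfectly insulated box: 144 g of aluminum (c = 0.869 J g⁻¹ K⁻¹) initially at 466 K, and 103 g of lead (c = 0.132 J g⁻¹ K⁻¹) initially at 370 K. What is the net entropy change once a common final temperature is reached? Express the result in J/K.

Energy balance: T_f = (m₁c₁T₁ + m₂c₂T₂)/(m₁c₁ + m₂c₂) = 456.59 K.
ΔS₁ = m₁c₁ ln(T_f/T₁) = 125.136 × ln(456.59/466) = -2.552 J/K.
ΔS₂ = m₂c₂ ln(T_f/T₂) = 13.596 × ln(456.59/370) = 2.859 J/K.
ΔS_total = -2.552 + 2.859 = 0.307 J/K.

ΔS_total = 0.307 J/K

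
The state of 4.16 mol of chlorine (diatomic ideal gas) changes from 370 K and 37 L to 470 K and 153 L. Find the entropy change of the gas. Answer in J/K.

Entropy is a state function: ΔS = nC_V ln(T₂/T₁) + nR ln(V₂/V₁), with C_V = 5R/2 = 20.79 J mol⁻¹ K⁻¹ for a diatomic ideal gas.
ΔS = 4.16 × [20.79 × ln(470/370) + 8.314 × ln(153/37)] = 69.8 J/K.

ΔS = 69.8 J/K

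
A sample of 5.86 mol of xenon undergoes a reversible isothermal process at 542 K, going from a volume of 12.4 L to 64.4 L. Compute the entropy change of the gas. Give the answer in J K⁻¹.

For an isothermal ideal gas ΔS_gas = nR ln(V₂/V₁) = 5.86 × 8.314 × ln(64.4/12.4) = 80.3 J/K.

ΔS_gas = 80.3 J/K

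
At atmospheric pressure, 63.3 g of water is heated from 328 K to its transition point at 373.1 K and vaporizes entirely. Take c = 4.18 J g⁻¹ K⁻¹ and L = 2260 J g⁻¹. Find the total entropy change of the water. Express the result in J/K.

Warming step: ΔS₁ = m c ln(T_tr/T_i) = 63.3 × 4.18 × ln(373.1/328) = 34.088 J/K.
Phase change: ΔS₂ = +mL/T_tr = 63.3 × 2260 / 373.1 = 383.43 J/K.
ΔS_total = (34.088) + (383.43) = 418 J/K.

ΔS = 418 J/K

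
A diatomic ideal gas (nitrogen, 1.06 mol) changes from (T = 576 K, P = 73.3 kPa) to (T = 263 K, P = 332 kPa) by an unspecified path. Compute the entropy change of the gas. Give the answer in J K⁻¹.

ΔS = -37.5 J/K

ΔS = nC_p ln(T₂/T₁) − nR ln(P₂/P₁), with C_p = 7R/2 = 29.1 J mol⁻¹ K⁻¹ for a diatomic ideal gas.
ΔS = 1.06 × [29.1 × ln(263/576) − 8.314 × ln(332/73.3)] = -37.5 J/K.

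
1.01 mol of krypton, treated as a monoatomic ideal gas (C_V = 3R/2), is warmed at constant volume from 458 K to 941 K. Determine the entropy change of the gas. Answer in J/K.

ΔS = 9.07 J/K

At constant volume, ΔS = nC_V ln(T₂/T₁) with C_V = 3R/2 = 12.47 J mol⁻¹ K⁻¹.
ΔS = 1.01 × 12.47 × ln(941/458) = 9.07 J/K.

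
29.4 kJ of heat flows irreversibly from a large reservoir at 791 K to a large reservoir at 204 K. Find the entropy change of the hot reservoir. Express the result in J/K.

ΔS_hot = -37.2 J/K

The hot reservoir loses heat Q, so ΔS_hot = −Q/T_H = −29400/791 = -37.2 J/K.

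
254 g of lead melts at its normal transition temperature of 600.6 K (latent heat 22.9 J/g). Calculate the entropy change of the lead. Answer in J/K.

ΔS = 9.68 J/K

Heat absorbed by the substance: Q = mL = 254 × 22.9 = 5816.6 J.
At constant T, ΔS = Q_rev/T = 5816.6 / 600.6 = 9.68 J/K.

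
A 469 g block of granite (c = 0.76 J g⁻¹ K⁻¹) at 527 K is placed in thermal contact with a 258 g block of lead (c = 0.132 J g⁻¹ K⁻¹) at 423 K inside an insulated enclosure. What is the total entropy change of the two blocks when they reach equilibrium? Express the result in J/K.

ΔS_total = 0.707 J/K

Energy balance: T_f = (m₁c₁T₁ + m₂c₂T₂)/(m₁c₁ + m₂c₂) = 517.93 K.
ΔS₁ = m₁c₁ ln(T_f/T₁) = 356.44 × ln(517.93/527) = -6.188 J/K.
ΔS₂ = m₂c₂ ln(T_f/T₂) = 34.056 × ln(517.93/423) = 6.895 J/K.
ΔS_total = -6.188 + 6.895 = 0.707 J/K.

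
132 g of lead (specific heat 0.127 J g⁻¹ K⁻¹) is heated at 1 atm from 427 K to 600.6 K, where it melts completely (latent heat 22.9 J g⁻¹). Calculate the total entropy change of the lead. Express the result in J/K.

ΔS = 10.8 J/K

Warming step: ΔS₁ = m c ln(T_tr/T_i) = 132 × 0.127 × ln(600.6/427) = 5.719 J/K.
Phase change: ΔS₂ = +mL/T_tr = 132 × 22.9 / 600.6 = 5.033 J/K.
ΔS_total = (5.719) + (5.033) = 10.8 J/K.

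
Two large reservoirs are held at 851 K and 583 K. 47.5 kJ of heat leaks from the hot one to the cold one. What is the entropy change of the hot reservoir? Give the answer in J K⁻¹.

The hot reservoir loses heat Q, so ΔS_hot = −Q/T_H = −47500/851 = -55.8 J/K.

ΔS_hot = -55.8 J/K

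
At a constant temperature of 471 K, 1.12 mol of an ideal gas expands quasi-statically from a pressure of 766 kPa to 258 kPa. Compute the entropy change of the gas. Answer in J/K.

ΔS_gas = 10.1 J/K

For an isothermal ideal gas ΔS_gas = nR ln(P₁/P₂) = 1.12 × 8.314 × ln(766/258) = 10.1 J/K.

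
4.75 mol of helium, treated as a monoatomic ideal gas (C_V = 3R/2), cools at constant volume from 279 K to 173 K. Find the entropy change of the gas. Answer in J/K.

ΔS = -28.3 J/K

At constant volume, ΔS = nC_V ln(T₂/T₁) with C_V = 3R/2 = 12.47 J mol⁻¹ K⁻¹.
ΔS = 4.75 × 12.47 × ln(173/279) = -28.3 J/K.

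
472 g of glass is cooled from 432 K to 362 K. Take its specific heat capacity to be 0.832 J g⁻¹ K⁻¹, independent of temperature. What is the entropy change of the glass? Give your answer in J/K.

ΔS = -69.4 J/K

ΔS = ∫dQ_rev/T = m c ln(T₂/T₁) = 472 × 0.832 × ln(362/432) = -69.4 J/K.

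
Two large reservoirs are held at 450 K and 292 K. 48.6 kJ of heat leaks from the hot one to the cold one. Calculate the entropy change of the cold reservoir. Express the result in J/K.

The cold reservoir gains heat Q, so ΔS_cold = +Q/T_C = 48600/292 = 166 J/K.

ΔS_cold = 166 J/K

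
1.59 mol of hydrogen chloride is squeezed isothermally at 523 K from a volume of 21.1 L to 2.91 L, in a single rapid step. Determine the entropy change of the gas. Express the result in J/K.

Entropy is a state function, so ΔS_gas depends only on the end states.
For an isothermal ideal gas ΔS_gas = nR ln(V₂/V₁) = 1.59 × 8.314 × ln(2.91/21.1) = -26.2 J/K.

ΔS_gas = -26.2 J/K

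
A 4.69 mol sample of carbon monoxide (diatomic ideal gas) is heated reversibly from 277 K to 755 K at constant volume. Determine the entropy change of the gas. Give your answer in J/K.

ΔS = 97.7 J/K

At constant volume, ΔS = nC_V ln(T₂/T₁) with C_V = 5R/2 = 20.79 J mol⁻¹ K⁻¹.
ΔS = 4.69 × 20.79 × ln(755/277) = 97.7 J/K.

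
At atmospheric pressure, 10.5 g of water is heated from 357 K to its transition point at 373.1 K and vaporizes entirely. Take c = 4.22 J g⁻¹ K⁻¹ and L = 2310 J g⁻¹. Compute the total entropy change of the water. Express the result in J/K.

Warming step: ΔS₁ = m c ln(T_tr/T_i) = 10.5 × 4.22 × ln(373.1/357) = 1.955 J/K.
Phase change: ΔS₂ = +mL/T_tr = 10.5 × 2310 / 373.1 = 65.01 J/K.
ΔS_total = (1.955) + (65.01) = 67 J/K.

ΔS = 67 J/K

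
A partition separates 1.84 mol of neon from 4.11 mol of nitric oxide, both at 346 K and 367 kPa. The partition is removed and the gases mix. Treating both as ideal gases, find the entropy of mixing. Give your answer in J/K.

Mole fractions: x_A = 1.84/5.95 = 0.309, x_B = 0.691.
ΔS_mix = −R(n_A ln x_A + n_B ln x_B) = −8.314 × (1.84 ln 0.309 + 4.11 ln 0.691) = 30.6 J/K.

ΔS_mix = 30.6 J/K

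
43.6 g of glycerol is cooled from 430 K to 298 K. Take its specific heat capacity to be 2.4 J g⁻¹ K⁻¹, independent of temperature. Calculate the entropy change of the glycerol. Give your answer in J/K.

ΔS = ∫dQ_rev/T = m c ln(T₂/T₁) = 43.6 × 2.4 × ln(298/430) = -38.4 J/K.

ΔS = -38.4 J/K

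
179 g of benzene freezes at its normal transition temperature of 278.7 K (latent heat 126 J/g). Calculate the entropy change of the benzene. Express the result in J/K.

ΔS = -80.9 J/K

Heat released by the substance: Q = −mL = −179 × 126 = −22554 J.
At constant T, ΔS = Q_rev/T = −22554 / 278.7 = -80.9 J/K.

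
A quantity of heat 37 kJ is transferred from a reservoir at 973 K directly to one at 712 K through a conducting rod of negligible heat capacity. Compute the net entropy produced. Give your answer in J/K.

ΔS_hot = −Q/T_H = −37000/973 = -38.03 J/K and ΔS_cold = +Q/T_C = 37000/712 = 51.97 J/K.
ΔS_total = -38.03 + 51.97 = 13.9 J/K, positive as the second law requires.

ΔS_total = 13.9 J/K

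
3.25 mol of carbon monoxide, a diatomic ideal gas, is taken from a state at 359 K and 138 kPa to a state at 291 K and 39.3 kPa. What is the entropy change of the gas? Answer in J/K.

ΔS = 14.1 J/K

ΔS = nC_p ln(T₂/T₁) − nR ln(P₂/P₁), with C_p = 7R/2 = 29.1 J mol⁻¹ K⁻¹ for a diatomic ideal gas.
ΔS = 3.25 × [29.1 × ln(291/359) − 8.314 × ln(39.3/138)] = 14.1 J/K.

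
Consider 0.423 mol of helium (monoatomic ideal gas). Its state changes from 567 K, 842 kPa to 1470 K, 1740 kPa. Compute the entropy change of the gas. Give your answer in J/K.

ΔS = nC_p ln(T₂/T₁) − nR ln(P₂/P₁), with C_p = 5R/2 = 20.79 J mol⁻¹ K⁻¹ for a monoatomic ideal gas.
ΔS = 0.423 × [20.79 × ln(1470/567) − 8.314 × ln(1740/842)] = 5.82 J/K.

ΔS = 5.82 J/K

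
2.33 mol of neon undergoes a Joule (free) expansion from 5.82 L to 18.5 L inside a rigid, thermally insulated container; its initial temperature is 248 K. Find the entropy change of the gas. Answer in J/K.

ΔS_gas = 22.4 J/K

No heat is exchanged and no work is done, so the ideal-gas temperature stays constant.
Entropy is a state function; using a reversible isothermal path, ΔS_gas = nR ln(V₂/V₁) = 2.33 × 8.314 × ln(18.5/5.82) = 22.4 J/K.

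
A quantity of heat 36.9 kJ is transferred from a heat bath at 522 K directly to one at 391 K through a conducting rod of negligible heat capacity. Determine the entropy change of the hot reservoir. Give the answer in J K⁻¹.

The hot reservoir loses heat Q, so ΔS_hot = −Q/T_H = −36900/522 = -70.7 J/K.

ΔS_hot = -70.7 J/K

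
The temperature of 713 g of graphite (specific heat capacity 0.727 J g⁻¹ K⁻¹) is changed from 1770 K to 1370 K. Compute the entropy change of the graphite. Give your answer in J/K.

ΔS = -133 J/K

ΔS = ∫dQ_rev/T = m c ln(T₂/T₁) = 713 × 0.727 × ln(1370/1770) = -133 J/K.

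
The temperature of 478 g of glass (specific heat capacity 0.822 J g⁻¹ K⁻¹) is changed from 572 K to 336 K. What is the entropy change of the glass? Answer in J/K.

ΔS = -209 J/K

ΔS = ∫dQ_rev/T = m c ln(T₂/T₁) = 478 × 0.822 × ln(336/572) = -209 J/K.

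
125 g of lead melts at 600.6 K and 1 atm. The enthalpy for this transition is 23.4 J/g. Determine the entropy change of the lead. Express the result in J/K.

Heat absorbed by the substance: Q = mL = 125 × 23.4 = 2925 J.
At constant T, ΔS = Q_rev/T = 2925 / 600.6 = 4.87 J/K.

ΔS = 4.87 J/K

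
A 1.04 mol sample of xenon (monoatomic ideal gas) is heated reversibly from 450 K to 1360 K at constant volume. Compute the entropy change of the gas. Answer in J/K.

At constant volume, ΔS = nC_V ln(T₂/T₁) with C_V = 3R/2 = 12.47 J mol⁻¹ K⁻¹.
ΔS = 1.04 × 12.47 × ln(1360/450) = 14.3 J/K.

ΔS = 14.3 J/K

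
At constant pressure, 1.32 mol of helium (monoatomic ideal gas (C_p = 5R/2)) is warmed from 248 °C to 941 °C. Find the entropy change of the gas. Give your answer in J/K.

In kelvin: T₁ = 521.15 K, T₂ = 1214.15 K. At constant pressure, ΔS = nC_p ln(T₂/T₁) with C_p = 5R/2 = 20.79 J mol⁻¹ K⁻¹.
ΔS = 1.32 × 20.79 × ln(1214.15/521.15) = 23.2 J/K.

ΔS = 23.2 J/K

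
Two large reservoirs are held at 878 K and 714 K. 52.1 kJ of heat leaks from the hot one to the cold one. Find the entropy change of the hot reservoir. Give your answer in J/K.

The hot reservoir loses heat Q, so ΔS_hot = −Q/T_H = −52100/878 = -59.3 J/K.

ΔS_hot = -59.3 J/K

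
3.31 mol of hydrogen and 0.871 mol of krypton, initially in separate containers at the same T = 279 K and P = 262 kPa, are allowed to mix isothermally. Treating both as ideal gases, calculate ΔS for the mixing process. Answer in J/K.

ΔS_mix = 17.8 J/K

Mole fractions: x_A = 3.31/4.18 = 0.792, x_B = 0.208.
ΔS_mix = −R(n_A ln x_A + n_B ln x_B) = −8.314 × (3.31 ln 0.792 + 0.871 ln 0.208) = 17.8 J/K.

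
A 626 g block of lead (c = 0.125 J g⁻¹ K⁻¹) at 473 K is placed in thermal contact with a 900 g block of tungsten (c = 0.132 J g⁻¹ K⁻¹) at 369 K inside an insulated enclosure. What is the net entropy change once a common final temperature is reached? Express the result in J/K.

ΔS_total = 1.48 J/K

Energy balance: T_f = (m₁c₁T₁ + m₂c₂T₂)/(m₁c₁ + m₂c₂) = 410.3 K.
ΔS₁ = m₁c₁ ln(T_f/T₁) = 78.25 × ln(410.3/473) = -11.1278 J/K.
ΔS₂ = m₂c₂ ln(T_f/T₂) = 118.8 × ln(410.3/369) = 12.6035 J/K.
ΔS_total = -11.1278 + 12.6035 = 1.48 J/K.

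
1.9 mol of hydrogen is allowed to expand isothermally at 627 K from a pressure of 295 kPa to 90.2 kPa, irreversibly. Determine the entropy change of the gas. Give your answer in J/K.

ΔS_gas = 18.7 J/K

Entropy is a state function, so ΔS_gas depends only on the end states.
For an isothermal ideal gas ΔS_gas = nR ln(P₁/P₂) = 1.9 × 8.314 × ln(295/90.2) = 18.7 J/K.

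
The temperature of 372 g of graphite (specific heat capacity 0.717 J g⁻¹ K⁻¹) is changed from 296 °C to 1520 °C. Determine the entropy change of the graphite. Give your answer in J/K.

ΔS = 306 J/K

In kelvin: T₁ = 569.15 K, T₂ = 1793.15 K. ΔS = ∫dQ_rev/T = m c ln(T₂/T₁) = 372 × 0.717 × ln(1793.15/569.15) = 306 J/K.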